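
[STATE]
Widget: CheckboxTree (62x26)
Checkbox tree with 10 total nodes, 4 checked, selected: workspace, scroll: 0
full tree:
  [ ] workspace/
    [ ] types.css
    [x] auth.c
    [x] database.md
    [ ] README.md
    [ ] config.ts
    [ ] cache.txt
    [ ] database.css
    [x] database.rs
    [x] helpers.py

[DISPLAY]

>[-] workspace/                                               
   [ ] types.css                                              
   [x] auth.c                                                 
   [x] database.md                                            
   [ ] README.md                                              
   [ ] config.ts                                              
   [ ] cache.txt                                              
   [ ] database.css                                           
   [x] database.rs                                            
   [x] helpers.py                                             
                                                              
                                                              
                                                              
                                                              
                                                              
                                                              
                                                              
                                                              
                                                              
                                                              
                                                              
                                                              
                                                              
                                                              
                                                              
                                                              


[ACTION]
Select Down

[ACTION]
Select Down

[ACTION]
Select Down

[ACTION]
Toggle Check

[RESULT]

 [-] workspace/                                               
   [ ] types.css                                              
   [x] auth.c                                                 
>  [ ] database.md                                            
   [ ] README.md                                              
   [ ] config.ts                                              
   [ ] cache.txt                                              
   [ ] database.css                                           
   [x] database.rs                                            
   [x] helpers.py                                             
                                                              
                                                              
                                                              
                                                              
                                                              
                                                              
                                                              
                                                              
                                                              
                                                              
                                                              
                                                              
                                                              
                                                              
                                                              
                                                              


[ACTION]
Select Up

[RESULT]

 [-] workspace/                                               
   [ ] types.css                                              
>  [x] auth.c                                                 
   [ ] database.md                                            
   [ ] README.md                                              
   [ ] config.ts                                              
   [ ] cache.txt                                              
   [ ] database.css                                           
   [x] database.rs                                            
   [x] helpers.py                                             
                                                              
                                                              
                                                              
                                                              
                                                              
                                                              
                                                              
                                                              
                                                              
                                                              
                                                              
                                                              
                                                              
                                                              
                                                              
                                                              


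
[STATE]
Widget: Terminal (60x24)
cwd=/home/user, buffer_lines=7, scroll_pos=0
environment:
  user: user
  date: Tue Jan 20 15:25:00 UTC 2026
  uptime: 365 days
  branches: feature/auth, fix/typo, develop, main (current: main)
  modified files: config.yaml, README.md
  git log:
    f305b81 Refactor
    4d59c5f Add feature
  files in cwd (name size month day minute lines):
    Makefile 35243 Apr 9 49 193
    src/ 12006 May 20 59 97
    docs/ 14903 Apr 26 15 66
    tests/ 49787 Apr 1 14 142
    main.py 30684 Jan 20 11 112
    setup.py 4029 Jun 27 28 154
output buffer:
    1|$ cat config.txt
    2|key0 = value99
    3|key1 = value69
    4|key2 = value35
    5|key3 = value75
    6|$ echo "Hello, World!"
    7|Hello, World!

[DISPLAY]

$ cat config.txt                                            
key0 = value99                                              
key1 = value69                                              
key2 = value35                                              
key3 = value75                                              
$ echo "Hello, World!"                                      
Hello, World!                                               
$ █                                                         
                                                            
                                                            
                                                            
                                                            
                                                            
                                                            
                                                            
                                                            
                                                            
                                                            
                                                            
                                                            
                                                            
                                                            
                                                            
                                                            


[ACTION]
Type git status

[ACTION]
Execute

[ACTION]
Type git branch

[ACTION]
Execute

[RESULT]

$ cat config.txt                                            
key0 = value99                                              
key1 = value69                                              
key2 = value35                                              
key3 = value75                                              
$ echo "Hello, World!"                                      
Hello, World!                                               
$ git status                                                
On branch main                                              
Changes not staged for commit:                              
                                                            
        modified:   config.yaml                             
        modified:   README.md                               
$ git branch                                                
  feature/auth                                              
  fix/typo                                                  
  develop                                                   
* main                                                      
$ █                                                         
                                                            
                                                            
                                                            
                                                            
                                                            


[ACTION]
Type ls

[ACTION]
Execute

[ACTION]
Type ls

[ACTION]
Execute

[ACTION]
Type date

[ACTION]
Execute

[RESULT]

key0 = value99                                              
key1 = value69                                              
key2 = value35                                              
key3 = value75                                              
$ echo "Hello, World!"                                      
Hello, World!                                               
$ git status                                                
On branch main                                              
Changes not staged for commit:                              
                                                            
        modified:   config.yaml                             
        modified:   README.md                               
$ git branch                                                
  feature/auth                                              
  fix/typo                                                  
  develop                                                   
* main                                                      
$ ls                                                        
Makefile  src/  docs/  tests/  main.py  setup.py            
$ ls                                                        
Makefile  src/  docs/  tests/  main.py  setup.py            
$ date                                                      
Tue Jan 20 15:25:00 UTC 2026                                
$ █                                                         


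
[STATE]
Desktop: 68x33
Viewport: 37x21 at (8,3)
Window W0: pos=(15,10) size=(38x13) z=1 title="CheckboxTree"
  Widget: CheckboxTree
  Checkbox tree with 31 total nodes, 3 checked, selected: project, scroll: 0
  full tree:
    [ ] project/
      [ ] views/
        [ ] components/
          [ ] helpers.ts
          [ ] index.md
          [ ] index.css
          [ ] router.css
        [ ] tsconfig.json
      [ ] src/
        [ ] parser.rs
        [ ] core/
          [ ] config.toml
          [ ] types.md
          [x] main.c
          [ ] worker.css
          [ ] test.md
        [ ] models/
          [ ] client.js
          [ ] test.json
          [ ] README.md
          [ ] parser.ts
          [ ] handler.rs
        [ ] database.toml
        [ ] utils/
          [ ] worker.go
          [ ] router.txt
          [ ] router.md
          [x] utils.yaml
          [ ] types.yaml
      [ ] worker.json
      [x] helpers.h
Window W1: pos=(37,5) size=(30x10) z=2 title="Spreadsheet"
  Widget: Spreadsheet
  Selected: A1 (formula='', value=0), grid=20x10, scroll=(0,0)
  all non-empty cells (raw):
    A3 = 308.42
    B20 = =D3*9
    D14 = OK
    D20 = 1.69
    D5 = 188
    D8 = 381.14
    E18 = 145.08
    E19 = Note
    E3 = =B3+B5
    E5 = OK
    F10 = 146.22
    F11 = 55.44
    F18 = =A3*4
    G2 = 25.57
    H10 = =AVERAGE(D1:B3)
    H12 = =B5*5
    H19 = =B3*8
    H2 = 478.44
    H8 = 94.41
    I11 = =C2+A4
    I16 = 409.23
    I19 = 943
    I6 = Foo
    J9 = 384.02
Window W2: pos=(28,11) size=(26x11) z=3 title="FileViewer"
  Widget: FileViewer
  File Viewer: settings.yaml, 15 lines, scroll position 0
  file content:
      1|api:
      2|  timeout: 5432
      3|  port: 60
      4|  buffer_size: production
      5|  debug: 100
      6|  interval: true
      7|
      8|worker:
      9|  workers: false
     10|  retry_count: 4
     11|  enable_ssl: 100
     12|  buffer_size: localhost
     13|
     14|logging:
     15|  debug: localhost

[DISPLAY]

                                     
                                     
                             ┏━━━━━━━
                             ┃ Spread
                             ┠───────
                             ┃A1:    
                             ┃       
       ┏━━━━━━━━━━━━━━━━━━━━━┃-------
       ┃ CheckboxTre┏━━━━━━━━━━━━━━━━
       ┠────────────┃ FileViewer     
       ┃>[-] project┠────────────────
       ┃   [ ] views┃api:            
       ┃     [ ] com┃  timeout: 5432 
       ┃       [ ] h┃  port: 60      
       ┃       [ ] i┃  buffer_size: p
       ┃       [ ] i┃  debug: 100    
       ┃       [ ] r┃  interval: true
       ┃     [ ] tsc┃                
       ┃   [-] src/ ┗━━━━━━━━━━━━━━━━
       ┗━━━━━━━━━━━━━━━━━━━━━━━━━━━━━
                                     


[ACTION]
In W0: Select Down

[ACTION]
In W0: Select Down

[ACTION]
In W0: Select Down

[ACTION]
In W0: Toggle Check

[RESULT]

                                     
                                     
                             ┏━━━━━━━
                             ┃ Spread
                             ┠───────
                             ┃A1:    
                             ┃       
       ┏━━━━━━━━━━━━━━━━━━━━━┃-------
       ┃ CheckboxTre┏━━━━━━━━━━━━━━━━
       ┠────────────┃ FileViewer     
       ┃ [-] project┠────────────────
       ┃   [-] views┃api:            
       ┃     [-] com┃  timeout: 5432 
       ┃>      [x] h┃  port: 60      
       ┃       [ ] i┃  buffer_size: p
       ┃       [ ] i┃  debug: 100    
       ┃       [ ] r┃  interval: true
       ┃     [ ] tsc┃                
       ┃   [-] src/ ┗━━━━━━━━━━━━━━━━
       ┗━━━━━━━━━━━━━━━━━━━━━━━━━━━━━
                                     


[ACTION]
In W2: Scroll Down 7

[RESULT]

                                     
                                     
                             ┏━━━━━━━
                             ┃ Spread
                             ┠───────
                             ┃A1:    
                             ┃       
       ┏━━━━━━━━━━━━━━━━━━━━━┃-------
       ┃ CheckboxTre┏━━━━━━━━━━━━━━━━
       ┠────────────┃ FileViewer     
       ┃ [-] project┠────────────────
       ┃   [-] views┃worker:         
       ┃     [-] com┃  workers: false
       ┃>      [x] h┃  retry_count: 4
       ┃       [ ] i┃  enable_ssl: 10
       ┃       [ ] i┃  buffer_size: l
       ┃       [ ] r┃                
       ┃     [ ] tsc┃logging:        
       ┃   [-] src/ ┗━━━━━━━━━━━━━━━━
       ┗━━━━━━━━━━━━━━━━━━━━━━━━━━━━━
                                     


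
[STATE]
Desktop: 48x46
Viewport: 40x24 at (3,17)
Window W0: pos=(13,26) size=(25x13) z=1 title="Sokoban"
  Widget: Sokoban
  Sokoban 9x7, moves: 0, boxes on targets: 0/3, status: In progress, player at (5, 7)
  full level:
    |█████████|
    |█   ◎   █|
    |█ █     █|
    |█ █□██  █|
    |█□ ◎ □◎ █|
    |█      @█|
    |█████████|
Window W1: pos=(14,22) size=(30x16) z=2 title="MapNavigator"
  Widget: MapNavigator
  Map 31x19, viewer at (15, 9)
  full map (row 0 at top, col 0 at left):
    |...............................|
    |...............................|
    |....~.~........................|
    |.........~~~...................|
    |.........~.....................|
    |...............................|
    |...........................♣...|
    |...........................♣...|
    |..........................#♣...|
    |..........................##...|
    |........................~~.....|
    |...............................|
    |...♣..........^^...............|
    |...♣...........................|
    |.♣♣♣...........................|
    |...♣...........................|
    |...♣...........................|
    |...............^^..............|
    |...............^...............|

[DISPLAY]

                                        
                                        
                                        
                                        
                                        
           ┏━━━━━━━━━━━━━━━━━━━━━━━━━━━━
           ┃ MapNavigator               
           ┠────────────────────────────
           ┃........~~~.................
          ┏┃........~...................
          ┃┃............................
          ┠┃..........................♣.
          ┃┃..........................♣.
          ┃┃.........................#♣.
          ┃┃..............@..........##.
          ┃┃.......................~~...
          ┃┃............................
          ┃┃..♣..........^^.............
          ┃┃..♣.........................
          ┃┃♣♣♣.........................
          ┃┗━━━━━━━━━━━━━━━━━━━━━━━━━━━━
          ┗━━━━━━━━━━━━━━━━━━━━━━━┛     
                                        
                                        


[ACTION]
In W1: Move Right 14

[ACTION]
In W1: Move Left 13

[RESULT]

                                        
                                        
                                        
                                        
                                        
           ┏━━━━━━━━━━━━━━━━━━━━━━━━━━━━
           ┃ MapNavigator               
           ┠────────────────────────────
           ┃.......~~~..................
          ┏┃.......~....................
          ┃┃............................
          ┠┃.........................♣..
          ┃┃.........................♣..
          ┃┃........................#♣..
          ┃┃..............@.........##..
          ┃┃......................~~....
          ┃┃............................
          ┃┃.♣..........^^..............
          ┃┃.♣..........................
          ┃┃♣♣..........................
          ┃┗━━━━━━━━━━━━━━━━━━━━━━━━━━━━
          ┗━━━━━━━━━━━━━━━━━━━━━━━┛     
                                        
                                        


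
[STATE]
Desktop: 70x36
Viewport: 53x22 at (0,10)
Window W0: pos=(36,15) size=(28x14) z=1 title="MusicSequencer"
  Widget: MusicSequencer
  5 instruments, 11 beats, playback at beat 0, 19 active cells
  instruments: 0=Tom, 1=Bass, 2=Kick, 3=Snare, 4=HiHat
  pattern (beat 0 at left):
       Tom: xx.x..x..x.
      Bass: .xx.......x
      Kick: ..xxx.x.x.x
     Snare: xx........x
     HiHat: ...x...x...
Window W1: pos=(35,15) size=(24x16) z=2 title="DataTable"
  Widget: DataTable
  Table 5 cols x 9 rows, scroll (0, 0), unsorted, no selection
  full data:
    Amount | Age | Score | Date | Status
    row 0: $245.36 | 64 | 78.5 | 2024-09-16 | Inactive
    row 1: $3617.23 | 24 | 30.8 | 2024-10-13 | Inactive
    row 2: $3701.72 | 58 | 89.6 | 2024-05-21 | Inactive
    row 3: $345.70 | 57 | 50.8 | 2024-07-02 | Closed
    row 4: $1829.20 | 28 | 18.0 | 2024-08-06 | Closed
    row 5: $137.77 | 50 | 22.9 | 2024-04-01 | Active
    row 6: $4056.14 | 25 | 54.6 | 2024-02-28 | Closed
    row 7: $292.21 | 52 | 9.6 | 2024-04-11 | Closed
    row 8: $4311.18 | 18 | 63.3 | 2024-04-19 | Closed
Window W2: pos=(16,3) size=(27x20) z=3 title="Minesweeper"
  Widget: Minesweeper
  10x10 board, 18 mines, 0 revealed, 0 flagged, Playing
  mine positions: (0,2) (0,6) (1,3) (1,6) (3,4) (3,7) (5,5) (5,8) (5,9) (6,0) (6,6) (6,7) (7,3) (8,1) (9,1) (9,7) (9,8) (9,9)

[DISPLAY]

                ┃■■■■■■■■■■               ┃          
                ┃■■■■■■■■■■               ┃          
                ┃■■■■■■■■■■               ┃          
                ┃■■■■■■■■■■               ┃          
                ┃■■■■■■■■■■               ┃          
                ┃■■■■■■■■■■               ┃━━━━━━━━━━
                ┃                         ┃ble       
                ┃                         ┃──────────
                ┃                         ┃ │Age│Scor
                ┃                         ┃─┼───┼────
                ┃                         ┃ │64 │78.5
                ┃                         ┃3│24 │30.8
                ┗━━━━━━━━━━━━━━━━━━━━━━━━━┛2│58 │89.6
                                   ┃$345.70 │57 │50.8
                                   ┃$1829.20│28 │18.0
                                   ┃$137.77 │50 │22.9
                                   ┃$4056.14│25 │54.6
                                   ┃$292.21 │52 │9.6 
                                   ┃$4311.18│18 │63.3
                                   ┃                 
                                   ┗━━━━━━━━━━━━━━━━━
                                                     


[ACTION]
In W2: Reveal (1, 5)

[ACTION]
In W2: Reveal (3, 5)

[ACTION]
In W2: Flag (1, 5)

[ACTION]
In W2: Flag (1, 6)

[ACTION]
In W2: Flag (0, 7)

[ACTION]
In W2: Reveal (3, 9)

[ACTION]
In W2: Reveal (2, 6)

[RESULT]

                ┃■■■■■■■■32               ┃          
                ┃■■■■■■■■■■               ┃          
                ┃■■■■■■■■■■               ┃          
                ┃■■■■■■■■■■               ┃          
                ┃■■■■■■■■■■               ┃          
                ┃■■■■■■■■■■               ┃━━━━━━━━━━
                ┃                         ┃ble       
                ┃                         ┃──────────
                ┃                         ┃ │Age│Scor
                ┃                         ┃─┼───┼────
                ┃                         ┃ │64 │78.5
                ┃                         ┃3│24 │30.8
                ┗━━━━━━━━━━━━━━━━━━━━━━━━━┛2│58 │89.6
                                   ┃$345.70 │57 │50.8
                                   ┃$1829.20│28 │18.0
                                   ┃$137.77 │50 │22.9
                                   ┃$4056.14│25 │54.6
                                   ┃$292.21 │52 │9.6 
                                   ┃$4311.18│18 │63.3
                                   ┃                 
                                   ┗━━━━━━━━━━━━━━━━━
                                                     


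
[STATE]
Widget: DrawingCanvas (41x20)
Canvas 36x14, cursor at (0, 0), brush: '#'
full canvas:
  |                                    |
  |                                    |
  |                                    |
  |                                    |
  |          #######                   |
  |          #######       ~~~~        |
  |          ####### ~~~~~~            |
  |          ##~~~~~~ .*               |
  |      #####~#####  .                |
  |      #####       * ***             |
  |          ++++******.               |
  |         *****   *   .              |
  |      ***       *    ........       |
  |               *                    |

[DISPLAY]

+                                        
                                         
                                         
                                         
          #######                        
          #######       ~~~~             
          ####### ~~~~~~                 
          ##~~~~~~ .*                    
      #####~#####  .                     
      #####       * ***                  
          ++++******.                    
         *****   *   .                   
      ***       *    ........            
               *                         
                                         
                                         
                                         
                                         
                                         
                                         


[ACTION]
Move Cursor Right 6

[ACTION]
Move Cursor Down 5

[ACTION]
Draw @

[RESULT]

                                         
                                         
                                         
                                         
          #######                        
      @   #######       ~~~~             
          ####### ~~~~~~                 
          ##~~~~~~ .*                    
      #####~#####  .                     
      #####       * ***                  
          ++++******.                    
         *****   *   .                   
      ***       *    ........            
               *                         
                                         
                                         
                                         
                                         
                                         
                                         


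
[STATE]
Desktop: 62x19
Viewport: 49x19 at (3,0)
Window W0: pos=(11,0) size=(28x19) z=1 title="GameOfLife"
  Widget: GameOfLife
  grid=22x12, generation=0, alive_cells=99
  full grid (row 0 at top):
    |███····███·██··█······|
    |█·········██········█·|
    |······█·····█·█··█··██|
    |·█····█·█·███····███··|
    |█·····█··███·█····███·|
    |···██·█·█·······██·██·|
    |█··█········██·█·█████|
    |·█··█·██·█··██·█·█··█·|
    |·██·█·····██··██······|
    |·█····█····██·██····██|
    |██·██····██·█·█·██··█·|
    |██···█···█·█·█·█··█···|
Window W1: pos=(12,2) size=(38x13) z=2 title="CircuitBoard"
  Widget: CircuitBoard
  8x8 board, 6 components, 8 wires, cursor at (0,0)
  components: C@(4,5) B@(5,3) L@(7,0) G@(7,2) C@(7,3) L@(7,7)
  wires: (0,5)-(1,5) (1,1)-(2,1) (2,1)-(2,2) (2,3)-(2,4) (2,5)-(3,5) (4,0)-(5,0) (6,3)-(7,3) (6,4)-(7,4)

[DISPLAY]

        ┏━━━━━━━━━━━━━━━━━━━━━━━━━━┓             
        ┃ GameOfLife               ┃             
        ┠┏━━━━━━━━━━━━━━━━━━━━━━━━━━━━━━━━━━━━┓  
        ┃┃ CircuitBoard                       ┃  
        ┃┠────────────────────────────────────┨  
        ┃┃   0 1 2 3 4 5 6 7                  ┃  
        ┃┃0  [.]                  ·           ┃  
        ┃┃                        │           ┃  
        ┃┃1       ·               ·           ┃  
        ┃┃        │                           ┃  
        ┃┃2       · ─ ·   · ─ ·   ·           ┃  
        ┃┃                        │           ┃  
        ┃┃3                       ·           ┃  
        ┃┃                                    ┃  
        ┃┗━━━━━━━━━━━━━━━━━━━━━━━━━━━━━━━━━━━━┛  
        ┃██···█···█·█·█·█··█···    ┃             
        ┃                          ┃             
        ┃                          ┃             
        ┗━━━━━━━━━━━━━━━━━━━━━━━━━━┛             


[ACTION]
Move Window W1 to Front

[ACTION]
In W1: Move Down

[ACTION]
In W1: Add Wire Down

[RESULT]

        ┏━━━━━━━━━━━━━━━━━━━━━━━━━━┓             
        ┃ GameOfLife               ┃             
        ┠┏━━━━━━━━━━━━━━━━━━━━━━━━━━━━━━━━━━━━┓  
        ┃┃ CircuitBoard                       ┃  
        ┃┠────────────────────────────────────┨  
        ┃┃   0 1 2 3 4 5 6 7                  ┃  
        ┃┃0                       ·           ┃  
        ┃┃                        │           ┃  
        ┃┃1  [.]  ·               ·           ┃  
        ┃┃    │   │                           ┃  
        ┃┃2   ·   · ─ ·   · ─ ·   ·           ┃  
        ┃┃                        │           ┃  
        ┃┃3                       ·           ┃  
        ┃┃                                    ┃  
        ┃┗━━━━━━━━━━━━━━━━━━━━━━━━━━━━━━━━━━━━┛  
        ┃██···█···█·█·█·█··█···    ┃             
        ┃                          ┃             
        ┃                          ┃             
        ┗━━━━━━━━━━━━━━━━━━━━━━━━━━┛             


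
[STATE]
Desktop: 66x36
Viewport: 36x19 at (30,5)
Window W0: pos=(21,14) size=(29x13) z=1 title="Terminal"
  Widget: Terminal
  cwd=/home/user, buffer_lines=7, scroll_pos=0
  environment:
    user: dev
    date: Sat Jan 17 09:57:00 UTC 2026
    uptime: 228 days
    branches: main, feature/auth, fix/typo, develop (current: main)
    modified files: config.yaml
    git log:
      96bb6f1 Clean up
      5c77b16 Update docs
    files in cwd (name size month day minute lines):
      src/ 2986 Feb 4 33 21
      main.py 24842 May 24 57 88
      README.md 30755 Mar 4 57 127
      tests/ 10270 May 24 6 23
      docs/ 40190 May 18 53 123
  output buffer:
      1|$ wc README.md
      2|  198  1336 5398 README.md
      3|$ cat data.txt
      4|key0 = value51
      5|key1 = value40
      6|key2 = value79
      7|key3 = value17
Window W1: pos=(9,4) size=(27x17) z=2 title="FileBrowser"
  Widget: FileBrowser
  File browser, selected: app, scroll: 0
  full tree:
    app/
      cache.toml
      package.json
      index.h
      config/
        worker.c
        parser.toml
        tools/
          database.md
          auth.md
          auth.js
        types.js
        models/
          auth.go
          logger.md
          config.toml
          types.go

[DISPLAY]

     ┃                              
─────┨                              
     ┃                              
     ┃                              
     ┃                              
     ┃                              
     ┃                              
     ┃                              
     ┃                              
     ┃━━━━━━━━━━━━━┓                
     ┃             ┃                
     ┃─────────────┨                
     ┃             ┃                
     ┃98 README.md ┃                
     ┃             ┃                
━━━━━┛             ┃                
alue40             ┃                
alue79             ┃                
alue17             ┃                


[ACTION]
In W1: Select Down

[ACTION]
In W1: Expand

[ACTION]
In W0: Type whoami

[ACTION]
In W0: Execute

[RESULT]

     ┃                              
─────┨                              
     ┃                              
     ┃                              
     ┃                              
     ┃                              
     ┃                              
     ┃                              
     ┃                              
     ┃━━━━━━━━━━━━━┓                
     ┃             ┃                
     ┃─────────────┨                
     ┃98 README.md ┃                
     ┃             ┃                
     ┃             ┃                
━━━━━┛             ┃                
alue79             ┃                
alue17             ┃                
                   ┃                


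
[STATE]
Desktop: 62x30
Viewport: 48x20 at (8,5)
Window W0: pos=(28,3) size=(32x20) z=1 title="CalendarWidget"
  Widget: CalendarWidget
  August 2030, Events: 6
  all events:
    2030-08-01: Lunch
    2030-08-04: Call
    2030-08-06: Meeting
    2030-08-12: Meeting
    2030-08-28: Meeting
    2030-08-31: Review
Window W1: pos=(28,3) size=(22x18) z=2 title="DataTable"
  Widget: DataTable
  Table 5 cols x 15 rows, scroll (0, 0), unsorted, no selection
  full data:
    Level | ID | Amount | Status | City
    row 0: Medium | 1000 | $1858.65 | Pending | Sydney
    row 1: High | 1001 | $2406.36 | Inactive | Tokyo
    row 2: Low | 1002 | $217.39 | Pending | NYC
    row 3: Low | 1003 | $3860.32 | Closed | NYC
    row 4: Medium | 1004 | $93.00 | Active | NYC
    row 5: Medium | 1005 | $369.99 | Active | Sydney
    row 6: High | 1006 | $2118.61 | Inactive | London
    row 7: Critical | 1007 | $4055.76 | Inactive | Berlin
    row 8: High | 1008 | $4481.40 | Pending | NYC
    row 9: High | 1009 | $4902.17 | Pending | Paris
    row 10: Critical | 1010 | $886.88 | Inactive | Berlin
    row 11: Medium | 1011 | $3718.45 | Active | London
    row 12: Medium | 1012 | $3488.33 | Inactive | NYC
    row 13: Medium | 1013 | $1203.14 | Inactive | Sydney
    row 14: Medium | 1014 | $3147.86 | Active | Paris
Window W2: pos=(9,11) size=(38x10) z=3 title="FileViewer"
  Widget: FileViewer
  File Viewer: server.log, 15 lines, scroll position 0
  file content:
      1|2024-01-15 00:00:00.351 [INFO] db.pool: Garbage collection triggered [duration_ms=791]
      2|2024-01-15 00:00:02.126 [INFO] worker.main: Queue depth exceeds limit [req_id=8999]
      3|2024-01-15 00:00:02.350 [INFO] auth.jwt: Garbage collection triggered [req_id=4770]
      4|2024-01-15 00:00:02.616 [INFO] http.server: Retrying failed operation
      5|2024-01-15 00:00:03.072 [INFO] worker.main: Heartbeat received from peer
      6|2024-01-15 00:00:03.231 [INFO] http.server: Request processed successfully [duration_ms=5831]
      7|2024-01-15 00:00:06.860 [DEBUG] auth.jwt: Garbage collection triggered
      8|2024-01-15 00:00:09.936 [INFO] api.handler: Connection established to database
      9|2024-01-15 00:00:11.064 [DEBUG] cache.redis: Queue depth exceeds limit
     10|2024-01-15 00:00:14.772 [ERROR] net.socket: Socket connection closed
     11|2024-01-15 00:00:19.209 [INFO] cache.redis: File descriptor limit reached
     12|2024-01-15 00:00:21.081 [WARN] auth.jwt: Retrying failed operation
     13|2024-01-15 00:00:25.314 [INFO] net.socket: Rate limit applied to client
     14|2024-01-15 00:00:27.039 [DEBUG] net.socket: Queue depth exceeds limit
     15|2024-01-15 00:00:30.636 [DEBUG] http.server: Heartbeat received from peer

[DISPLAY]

                    ┠────────────────────┨──────
                    ┃Level   │ID  │Amount┃      
                    ┃────────┼────┼──────┃      
                    ┃Medium  │1000│$1858.┃*     
                    ┃High    │1001│$2406.┃      
                    ┃Low     │1002│$217.3┃      
 ┏━━━━━━━━━━━━━━━━━━━━━━━━━━━━━━━━━━━━┓0.┃      
 ┃ FileViewer                         ┃00┃      
 ┠────────────────────────────────────┨.9┃      
 ┃2024-01-15 00:00:00.351 [INFO] db.p▲┃8.┃      
 ┃2024-01-15 00:00:02.126 [INFO] work█┃5.┃      
 ┃2024-01-15 00:00:02.350 [INFO] auth░┃1.┃      
 ┃2024-01-15 00:00:02.616 [INFO] http░┃2.┃      
 ┃2024-01-15 00:00:03.072 [INFO] work░┃.8┃      
 ┃2024-01-15 00:00:03.231 [INFO] http▼┃8.┃      
 ┗━━━━━━━━━━━━━━━━━━━━━━━━━━━━━━━━━━━━┛━━┛      
                    ┃                           
                    ┗━━━━━━━━━━━━━━━━━━━━━━━━━━━
                                                
                                                


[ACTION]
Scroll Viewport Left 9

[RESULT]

                            ┠───────────────────
                            ┃Level   │ID  │Amoun
                            ┃────────┼────┼─────
                            ┃Medium  │1000│$1858
                            ┃High    │1001│$2406
                            ┃Low     │1002│$217.
         ┏━━━━━━━━━━━━━━━━━━━━━━━━━━━━━━━━━━━━┓0
         ┃ FileViewer                         ┃0
         ┠────────────────────────────────────┨.
         ┃2024-01-15 00:00:00.351 [INFO] db.p▲┃8
         ┃2024-01-15 00:00:02.126 [INFO] work█┃5
         ┃2024-01-15 00:00:02.350 [INFO] auth░┃1
         ┃2024-01-15 00:00:02.616 [INFO] http░┃2
         ┃2024-01-15 00:00:03.072 [INFO] work░┃.
         ┃2024-01-15 00:00:03.231 [INFO] http▼┃8
         ┗━━━━━━━━━━━━━━━━━━━━━━━━━━━━━━━━━━━━┛━
                            ┃                   
                            ┗━━━━━━━━━━━━━━━━━━━
                                                
                                                


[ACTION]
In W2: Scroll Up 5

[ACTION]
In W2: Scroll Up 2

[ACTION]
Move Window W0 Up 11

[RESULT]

                            ┠───────────────────
                            ┃Level   │ID  │Amoun
                            ┃────────┼────┼─────
                            ┃Medium  │1000│$1858
                            ┃High    │1001│$2406
                            ┃Low     │1002│$217.
         ┏━━━━━━━━━━━━━━━━━━━━━━━━━━━━━━━━━━━━┓0
         ┃ FileViewer                         ┃0
         ┠────────────────────────────────────┨.
         ┃2024-01-15 00:00:00.351 [INFO] db.p▲┃8
         ┃2024-01-15 00:00:02.126 [INFO] work█┃5
         ┃2024-01-15 00:00:02.350 [INFO] auth░┃1
         ┃2024-01-15 00:00:02.616 [INFO] http░┃2
         ┃2024-01-15 00:00:03.072 [INFO] work░┃.
         ┃2024-01-15 00:00:03.231 [INFO] http▼┃8
         ┗━━━━━━━━━━━━━━━━━━━━━━━━━━━━━━━━━━━━┛━
                                                
                                                
                                                
                                                
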